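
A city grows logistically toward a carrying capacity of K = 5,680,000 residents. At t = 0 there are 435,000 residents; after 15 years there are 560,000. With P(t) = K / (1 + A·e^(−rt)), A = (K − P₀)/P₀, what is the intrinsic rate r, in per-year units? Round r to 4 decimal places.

A = (5680000 − 435000)/435000 = 12.05747
560000 = 5680000/(1 + 12.05747·e^(−r·15)) → e^(−15r) = (10.14286 − 1)/12.05747 = 0.758273
r = −ln(0.758273)/15 = 0.27671/15

r ≈ 0.0184 per year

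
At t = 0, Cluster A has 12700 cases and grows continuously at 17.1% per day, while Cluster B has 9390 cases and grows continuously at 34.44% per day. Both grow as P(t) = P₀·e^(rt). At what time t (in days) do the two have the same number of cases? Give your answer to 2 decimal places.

12700·e^(0.171t) = 9390·e^(0.3444t)
12700/9390 = e^((0.3444 − 0.171)t) → ln(1.3525) = 0.1734·t
t = 0.30196 / 0.1734

t ≈ 1.74 days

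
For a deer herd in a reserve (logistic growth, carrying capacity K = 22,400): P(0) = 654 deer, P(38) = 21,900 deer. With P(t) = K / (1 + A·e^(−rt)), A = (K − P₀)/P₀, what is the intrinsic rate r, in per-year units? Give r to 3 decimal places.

r ≈ 0.192 per year

A = (22400 − 654)/654 = 33.25076
21900 = 22400/(1 + 33.25076·e^(−r·38)) → e^(−38r) = (1.02283 − 1)/33.25076 = 0.000687
r = −ln(0.000687)/38 = 7.28371/38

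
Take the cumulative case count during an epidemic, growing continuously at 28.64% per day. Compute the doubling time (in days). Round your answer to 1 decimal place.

doubling time ≈ 2.4 days

doubling time = ln(2) / |r| = 0.69315 / 0.2864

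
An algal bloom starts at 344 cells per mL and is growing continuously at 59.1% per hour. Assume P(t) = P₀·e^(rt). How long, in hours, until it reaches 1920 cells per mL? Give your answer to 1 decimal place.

t ≈ 2.9 hours

1920 = 344 · e^(0.591·t)
t = ln(1920/344) / 0.591 = ln(5.5814) / 0.591 = 1.71944 / 0.591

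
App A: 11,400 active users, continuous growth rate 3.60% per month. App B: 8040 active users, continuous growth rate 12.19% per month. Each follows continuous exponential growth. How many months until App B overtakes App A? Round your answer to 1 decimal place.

t ≈ 4.1 months

11400·e^(0.036t) = 8040·e^(0.1219t)
11400/8040 = e^((0.1219 − 0.036)t) → ln(1.41791) = 0.0859·t
t = 0.34918 / 0.0859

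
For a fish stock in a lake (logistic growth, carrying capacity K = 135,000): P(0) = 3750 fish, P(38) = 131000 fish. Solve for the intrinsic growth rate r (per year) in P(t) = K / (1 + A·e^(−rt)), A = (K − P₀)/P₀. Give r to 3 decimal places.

r ≈ 0.185 per year

A = (135000 − 3750)/3750 = 35
131000 = 135000/(1 + 35·e^(−r·38)) → e^(−38r) = (1.03053 − 1)/35 = 0.000872
r = −ln(0.000872)/38 = 7.04425/38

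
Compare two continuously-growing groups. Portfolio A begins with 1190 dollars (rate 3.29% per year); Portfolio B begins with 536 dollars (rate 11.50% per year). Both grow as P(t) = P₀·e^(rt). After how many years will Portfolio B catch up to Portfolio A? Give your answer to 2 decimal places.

t ≈ 9.71 years

1190·e^(0.0329t) = 536·e^(0.115t)
1190/536 = e^((0.115 − 0.0329)t) → ln(2.22015) = 0.0821·t
t = 0.79757 / 0.0821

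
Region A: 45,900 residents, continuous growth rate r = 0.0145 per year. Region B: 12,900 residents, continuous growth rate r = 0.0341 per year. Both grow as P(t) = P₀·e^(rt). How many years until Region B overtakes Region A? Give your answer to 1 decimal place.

45900·e^(0.0145t) = 12900·e^(0.0341t)
45900/12900 = e^((0.0341 − 0.0145)t) → ln(3.55814) = 0.0196·t
t = 1.26924 / 0.0196

t ≈ 64.8 years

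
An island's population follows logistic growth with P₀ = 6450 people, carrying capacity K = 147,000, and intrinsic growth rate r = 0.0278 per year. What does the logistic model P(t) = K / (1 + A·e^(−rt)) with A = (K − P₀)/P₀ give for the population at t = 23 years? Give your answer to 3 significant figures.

A = (147000 − 6450)/6450 = 21.7907
P(23) = 147000 / (1 + 21.7907·e^(−0.0278·23)) = 147000 / (1 + 21.7907·0.527609)
= 147000 / 12.49697 ≈ 11762.86

≈ 11,800 people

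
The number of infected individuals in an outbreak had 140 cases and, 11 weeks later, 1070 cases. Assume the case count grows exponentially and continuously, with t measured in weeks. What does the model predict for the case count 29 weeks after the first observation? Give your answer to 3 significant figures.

r = ln(1070/140) / 11 ≈ 0.184888 per week
P(29) = 140 · e^(0.184888·29) = 140 · 213.09994 ≈ 29833.99

≈ 29,800 cases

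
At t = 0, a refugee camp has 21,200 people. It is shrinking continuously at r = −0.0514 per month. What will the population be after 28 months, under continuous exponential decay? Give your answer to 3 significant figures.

≈ 5,030 people

P(28) = 21200 · e^(-0.0514·28) = 21200 · e^(-1.4392)
= 21200 · 0.23712 ≈ 5026.89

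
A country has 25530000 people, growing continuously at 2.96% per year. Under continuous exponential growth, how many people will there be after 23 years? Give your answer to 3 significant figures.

≈ 50,400,000 people

P(23) = 25530000 · e^(0.0296·23) = 25530000 · e^(0.6808)
= 25530000 · 1.97546 ≈ 50433429.11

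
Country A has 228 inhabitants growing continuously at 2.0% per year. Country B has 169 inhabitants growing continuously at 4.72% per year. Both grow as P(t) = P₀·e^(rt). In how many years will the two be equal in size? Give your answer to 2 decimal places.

t ≈ 11.01 years

228·e^(0.02t) = 169·e^(0.0472t)
228/169 = e^((0.0472 − 0.02)t) → ln(1.34911) = 0.0272·t
t = 0.29945 / 0.0272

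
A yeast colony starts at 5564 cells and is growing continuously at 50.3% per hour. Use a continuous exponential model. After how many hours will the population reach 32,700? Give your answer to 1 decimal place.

t ≈ 3.5 hours

32700 = 5564 · e^(0.503·t)
t = ln(32700/5564) / 0.503 = ln(5.87707) / 0.503 = 1.77106 / 0.503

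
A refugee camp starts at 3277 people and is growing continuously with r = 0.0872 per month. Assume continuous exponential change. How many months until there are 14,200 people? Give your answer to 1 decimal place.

t ≈ 16.8 months

14200 = 3277 · e^(0.0872·t)
t = ln(14200/3277) / 0.0872 = ln(4.33323) / 0.0872 = 1.46631 / 0.0872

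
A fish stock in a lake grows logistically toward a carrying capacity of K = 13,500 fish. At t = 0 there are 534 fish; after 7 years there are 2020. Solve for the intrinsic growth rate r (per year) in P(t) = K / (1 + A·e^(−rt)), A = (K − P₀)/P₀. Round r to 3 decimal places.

r ≈ 0.207 per year

A = (13500 − 534)/534 = 24.2809
2020 = 13500/(1 + 24.2809·e^(−r·7)) → e^(−7r) = (6.68317 − 1)/24.2809 = 0.234059
r = −ln(0.234059)/7 = 1.45218/7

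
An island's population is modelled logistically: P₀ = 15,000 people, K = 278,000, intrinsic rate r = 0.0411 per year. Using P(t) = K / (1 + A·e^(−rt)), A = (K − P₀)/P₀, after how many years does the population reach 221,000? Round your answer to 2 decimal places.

A = (278000 − 15000)/15000 = 17.53333
221000 = 278000/(1 + 17.53333·e^(−0.0411t)) → 1 + 17.53333·e^(−0.0411t) = 1.25792
e^(−0.0411t) = 0.01471 → t = ln(67.98012)/0.0411 = 4.21922/0.0411

t ≈ 102.66 years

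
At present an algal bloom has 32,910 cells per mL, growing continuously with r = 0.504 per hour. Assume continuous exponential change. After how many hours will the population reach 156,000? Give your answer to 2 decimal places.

t ≈ 3.09 hours

156000 = 32910 · e^(0.504·t)
t = ln(156000/32910) / 0.504 = ln(4.7402) / 0.504 = 1.55608 / 0.504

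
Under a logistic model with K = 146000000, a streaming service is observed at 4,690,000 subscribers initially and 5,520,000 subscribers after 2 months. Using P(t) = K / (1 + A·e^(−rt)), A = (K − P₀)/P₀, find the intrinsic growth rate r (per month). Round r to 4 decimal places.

A = (146000000 − 4690000)/4690000 = 30.13006
5520000 = 146000000/(1 + 30.13006·e^(−r·2)) → e^(−2r) = (26.44928 − 1)/30.13006 = 0.844647
r = −ln(0.844647)/2 = 0.16884/2

r ≈ 0.0844 per month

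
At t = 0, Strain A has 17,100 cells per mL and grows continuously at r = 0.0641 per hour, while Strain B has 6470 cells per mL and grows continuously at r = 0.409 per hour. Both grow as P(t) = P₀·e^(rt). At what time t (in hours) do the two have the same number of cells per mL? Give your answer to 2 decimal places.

17100·e^(0.0641t) = 6470·e^(0.409t)
17100/6470 = e^((0.409 − 0.0641)t) → ln(2.64297) = 0.3449·t
t = 0.9719 / 0.3449

t ≈ 2.82 hours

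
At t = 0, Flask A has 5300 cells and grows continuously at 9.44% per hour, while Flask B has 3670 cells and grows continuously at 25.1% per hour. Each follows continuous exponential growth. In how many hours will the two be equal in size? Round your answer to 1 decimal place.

t ≈ 2.3 hours

5300·e^(0.0944t) = 3670·e^(0.251t)
5300/3670 = e^((0.251 − 0.0944)t) → ln(1.44414) = 0.1566·t
t = 0.36752 / 0.1566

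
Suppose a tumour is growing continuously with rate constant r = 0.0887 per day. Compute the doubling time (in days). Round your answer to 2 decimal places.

doubling time = ln(2) / |r| = 0.69315 / 0.0887

doubling time ≈ 7.81 days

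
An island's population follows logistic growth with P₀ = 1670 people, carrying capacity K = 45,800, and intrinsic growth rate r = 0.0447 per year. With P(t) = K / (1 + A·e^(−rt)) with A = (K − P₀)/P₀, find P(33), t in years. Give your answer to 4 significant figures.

A = (45800 − 1670)/1670 = 26.42515
P(33) = 45800 / (1 + 26.42515·e^(−0.0447·33)) = 45800 / (1 + 26.42515·0.228756)
= 45800 / 7.04491 ≈ 6501.15

≈ 6,501 people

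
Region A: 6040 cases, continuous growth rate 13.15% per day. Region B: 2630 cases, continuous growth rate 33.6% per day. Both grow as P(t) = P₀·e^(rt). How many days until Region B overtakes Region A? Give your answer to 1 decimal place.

t ≈ 4.1 days

6040·e^(0.1315t) = 2630·e^(0.336t)
6040/2630 = e^((0.336 − 0.1315)t) → ln(2.29658) = 0.2045·t
t = 0.83142 / 0.2045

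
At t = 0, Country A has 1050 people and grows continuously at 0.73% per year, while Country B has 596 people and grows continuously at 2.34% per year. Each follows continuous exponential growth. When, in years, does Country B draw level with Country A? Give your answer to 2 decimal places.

1050·e^(0.0073t) = 596·e^(0.0234t)
1050/596 = e^((0.0234 − 0.0073)t) → ln(1.76174) = 0.0161·t
t = 0.5663 / 0.0161

t ≈ 35.17 years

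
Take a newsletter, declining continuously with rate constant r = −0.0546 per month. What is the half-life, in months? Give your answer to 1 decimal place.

half-life ≈ 12.7 months

half-life = ln(2) / |r| = 0.69315 / 0.0546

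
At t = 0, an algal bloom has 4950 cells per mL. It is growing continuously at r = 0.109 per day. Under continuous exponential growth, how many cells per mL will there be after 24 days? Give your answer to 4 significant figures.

≈ 67,720 cells per mL

P(24) = 4950 · e^(0.109·24) = 4950 · e^(2.616)
= 4950 · 13.68089 ≈ 67720.41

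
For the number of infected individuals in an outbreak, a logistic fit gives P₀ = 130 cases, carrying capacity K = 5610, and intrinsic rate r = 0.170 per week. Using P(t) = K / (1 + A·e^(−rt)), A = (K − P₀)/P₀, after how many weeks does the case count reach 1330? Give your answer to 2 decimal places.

t ≈ 15.13 weeks

A = (5610 − 130)/130 = 42.15385
1330 = 5610/(1 + 42.15385·e^(−0.17t)) → 1 + 42.15385·e^(−0.17t) = 4.21805
e^(−0.17t) = 0.07634 → t = ln(13.09921)/0.17 = 2.57255/0.17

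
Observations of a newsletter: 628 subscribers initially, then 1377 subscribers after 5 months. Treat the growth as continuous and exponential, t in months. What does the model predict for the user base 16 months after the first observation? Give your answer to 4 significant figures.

≈ 7,746 subscribers

r = ln(1377/628) / 5 ≈ 0.157024 per month
P(16) = 628 · e^(0.157024·16) = 628 · 12.33439 ≈ 7746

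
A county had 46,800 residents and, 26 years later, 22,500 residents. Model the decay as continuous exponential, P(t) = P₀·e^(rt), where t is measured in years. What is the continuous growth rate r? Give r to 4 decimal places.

r ≈ -0.0282 per year

22500 = 46800 · e^(r·26)
e^(26r) = 22500/46800 = 0.48077
r = ln(0.48077) / 26 = -0.73237 / 26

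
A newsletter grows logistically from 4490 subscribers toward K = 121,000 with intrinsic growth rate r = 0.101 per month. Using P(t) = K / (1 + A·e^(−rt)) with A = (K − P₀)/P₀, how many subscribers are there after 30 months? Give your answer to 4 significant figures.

≈ 53,690 subscribers

A = (121000 − 4490)/4490 = 25.94878
P(30) = 121000 / (1 + 25.94878·e^(−0.101·30)) = 121000 / (1 + 25.94878·0.048316)
= 121000 / 2.25373 ≈ 53688.74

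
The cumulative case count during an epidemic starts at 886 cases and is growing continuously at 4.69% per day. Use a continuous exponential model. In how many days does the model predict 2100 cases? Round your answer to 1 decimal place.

t ≈ 18.4 days

2100 = 886 · e^(0.0469·t)
t = ln(2100/886) / 0.0469 = ln(2.3702) / 0.0469 = 0.86298 / 0.0469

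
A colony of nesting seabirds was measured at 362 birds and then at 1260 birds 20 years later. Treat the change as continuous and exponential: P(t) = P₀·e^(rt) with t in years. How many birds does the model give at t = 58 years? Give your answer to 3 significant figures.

r = ln(1260/362) / 20 ≈ 0.062361 per year
P(58) = 362 · e^(0.062361·58) = 362 · 37.22372 ≈ 13474.99

≈ 13,500 birds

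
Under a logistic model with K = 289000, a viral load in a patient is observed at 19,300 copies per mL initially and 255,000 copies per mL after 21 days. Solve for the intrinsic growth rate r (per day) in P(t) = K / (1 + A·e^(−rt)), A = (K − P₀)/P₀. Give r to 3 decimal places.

A = (289000 − 19300)/19300 = 13.97409
255000 = 289000/(1 + 13.97409·e^(−r·21)) → e^(−21r) = (1.13333 − 1)/13.97409 = 0.009541
r = −ln(0.009541)/21 = 4.65211/21

r ≈ 0.222 per day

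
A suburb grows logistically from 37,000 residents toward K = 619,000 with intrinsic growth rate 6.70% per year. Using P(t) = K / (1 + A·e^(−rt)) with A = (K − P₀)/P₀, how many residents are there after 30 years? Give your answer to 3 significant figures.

≈ 199,000 residents

A = (619000 − 37000)/37000 = 15.72973
P(30) = 619000 / (1 + 15.72973·e^(−0.067·30)) = 619000 / (1 + 15.72973·0.133989)
= 619000 / 3.10761 ≈ 199188.72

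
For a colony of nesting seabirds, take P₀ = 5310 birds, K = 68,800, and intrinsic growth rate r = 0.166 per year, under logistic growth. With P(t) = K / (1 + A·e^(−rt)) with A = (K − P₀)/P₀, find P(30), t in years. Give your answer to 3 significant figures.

A = (68800 − 5310)/5310 = 11.95669
P(30) = 68800 / (1 + 11.95669·e^(−0.166·30)) = 68800 / (1 + 11.95669·0.006874)
= 68800 / 1.08219 ≈ 63574.73

≈ 63,600 birds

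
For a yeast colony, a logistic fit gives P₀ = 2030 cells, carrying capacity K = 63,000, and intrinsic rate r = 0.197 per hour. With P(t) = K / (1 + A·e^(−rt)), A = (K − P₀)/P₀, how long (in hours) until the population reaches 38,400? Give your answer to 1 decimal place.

t ≈ 19.5 hours

A = (63000 − 2030)/2030 = 30.03448
38400 = 63000/(1 + 30.03448·e^(−0.197t)) → 1 + 30.03448·e^(−0.197t) = 1.64062
e^(−0.197t) = 0.02133 → t = ln(46.8831)/0.197 = 3.84766/0.197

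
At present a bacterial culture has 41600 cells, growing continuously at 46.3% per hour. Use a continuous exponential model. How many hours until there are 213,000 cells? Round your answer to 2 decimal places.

t ≈ 3.53 hours

213000 = 41600 · e^(0.463·t)
t = ln(213000/41600) / 0.463 = ln(5.12019) / 0.463 = 1.63319 / 0.463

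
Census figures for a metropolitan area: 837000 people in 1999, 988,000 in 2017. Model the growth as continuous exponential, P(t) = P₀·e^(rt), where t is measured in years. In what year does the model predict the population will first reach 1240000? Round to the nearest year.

r = ln(988000/837000) / 18 = 0.16586/18 ≈ 0.009214 per year
t = ln(1240000/837000) / r = 0.39304/0.009214 ≈ 42.66 years after 1999

year 2042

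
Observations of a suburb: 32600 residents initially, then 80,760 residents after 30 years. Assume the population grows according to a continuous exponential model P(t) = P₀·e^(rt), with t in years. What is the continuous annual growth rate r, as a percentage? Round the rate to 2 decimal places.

r ≈ 3.02% per year

80760 = 32600 · e^(r·30)
e^(30r) = 80760/32600 = 2.4773
r = ln(2.4773) / 30 = 0.90717 / 30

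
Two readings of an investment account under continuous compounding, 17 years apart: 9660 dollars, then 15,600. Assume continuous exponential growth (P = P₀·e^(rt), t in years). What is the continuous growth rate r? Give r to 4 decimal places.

r ≈ 0.0282 per year

15600 = 9660 · e^(r·17)
e^(17r) = 15600/9660 = 1.61491
r = ln(1.61491) / 17 = 0.47928 / 17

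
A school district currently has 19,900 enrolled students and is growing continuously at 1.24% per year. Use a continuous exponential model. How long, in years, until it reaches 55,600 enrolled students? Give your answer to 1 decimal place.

55600 = 19900 · e^(0.0124·t)
t = ln(55600/19900) / 0.0124 = ln(2.79397) / 0.0124 = 1.02746 / 0.0124

t ≈ 82.9 years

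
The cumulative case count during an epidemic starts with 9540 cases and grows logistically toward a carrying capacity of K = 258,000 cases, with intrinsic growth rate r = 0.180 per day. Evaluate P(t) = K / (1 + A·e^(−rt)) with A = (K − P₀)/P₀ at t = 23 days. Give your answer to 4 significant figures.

A = (258000 − 9540)/9540 = 26.04403
P(23) = 258000 / (1 + 26.04403·e^(−0.18·23)) = 258000 / (1 + 26.04403·0.015923)
= 258000 / 1.4147 ≈ 182371.45

≈ 182,400 cases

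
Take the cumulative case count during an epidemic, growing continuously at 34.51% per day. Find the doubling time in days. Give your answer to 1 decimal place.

doubling time = ln(2) / |r| = 0.69315 / 0.3451

doubling time ≈ 2.0 days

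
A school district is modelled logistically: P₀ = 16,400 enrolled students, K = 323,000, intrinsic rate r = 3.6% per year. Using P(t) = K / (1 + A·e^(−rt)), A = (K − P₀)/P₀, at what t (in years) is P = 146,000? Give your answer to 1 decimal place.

t ≈ 76.0 years

A = (323000 − 16400)/16400 = 18.69512
146000 = 323000/(1 + 18.69512·e^(−0.036t)) → 1 + 18.69512·e^(−0.036t) = 2.21233
e^(−0.036t) = 0.064847 → t = ln(15.42084)/0.036 = 2.73572/0.036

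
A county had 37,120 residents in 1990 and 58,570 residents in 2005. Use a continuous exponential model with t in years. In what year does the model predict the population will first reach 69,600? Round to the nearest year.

year 2011

r = ln(58570/37120) / 15 = 0.45607/15 ≈ 0.030404 per year
t = ln(69600/37120) / r = 0.62861/0.030404 ≈ 20.67 years after 1990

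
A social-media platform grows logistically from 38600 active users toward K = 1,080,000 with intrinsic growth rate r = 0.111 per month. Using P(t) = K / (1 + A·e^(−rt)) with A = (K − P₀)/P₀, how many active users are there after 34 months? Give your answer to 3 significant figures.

A = (1080000 − 38600)/38600 = 26.97927
P(34) = 1080000 / (1 + 26.97927·e^(−0.111·34)) = 1080000 / (1 + 26.97927·0.02296)
= 1080000 / 1.61945 ≈ 666895.06

≈ 667,000 active users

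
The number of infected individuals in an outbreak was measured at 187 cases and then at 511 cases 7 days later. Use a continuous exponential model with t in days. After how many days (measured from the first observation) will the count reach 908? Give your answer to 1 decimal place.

t ≈ 11.0 days

r = ln(511/187) / 7 ≈ 0.143609 per day
t = ln(908/187) / r = 1.58014 / 0.143609 ≈ 11.003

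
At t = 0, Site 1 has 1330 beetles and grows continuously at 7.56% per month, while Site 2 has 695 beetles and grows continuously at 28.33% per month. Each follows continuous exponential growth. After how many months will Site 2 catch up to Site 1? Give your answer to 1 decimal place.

1330·e^(0.0756t) = 695·e^(0.2833t)
1330/695 = e^((0.2833 − 0.0756)t) → ln(1.91367) = 0.2077·t
t = 0.64902 / 0.2077

t ≈ 3.1 months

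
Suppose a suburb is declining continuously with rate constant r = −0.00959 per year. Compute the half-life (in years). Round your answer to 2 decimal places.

half-life ≈ 72.28 years

half-life = ln(2) / |r| = 0.69315 / 0.00959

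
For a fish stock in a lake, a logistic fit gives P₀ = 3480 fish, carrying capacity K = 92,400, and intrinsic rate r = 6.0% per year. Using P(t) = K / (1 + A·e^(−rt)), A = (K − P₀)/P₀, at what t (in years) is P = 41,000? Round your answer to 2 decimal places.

A = (92400 − 3480)/3480 = 25.55172
41000 = 92400/(1 + 25.55172·e^(−0.06t)) → 1 + 25.55172·e^(−0.06t) = 2.25366
e^(−0.06t) = 0.049064 → t = ln(20.38173)/0.06 = 3.01464/0.06

t ≈ 50.24 years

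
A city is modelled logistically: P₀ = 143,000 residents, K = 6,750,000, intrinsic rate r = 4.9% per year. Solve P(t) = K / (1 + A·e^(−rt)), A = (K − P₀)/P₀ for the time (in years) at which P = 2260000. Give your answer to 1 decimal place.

t ≈ 64.2 years

A = (6750000 − 143000)/143000 = 46.2028
2260000 = 6750000/(1 + 46.2028·e^(−0.049t)) → 1 + 46.2028·e^(−0.049t) = 2.98673
e^(−0.049t) = 0.043 → t = ln(23.25575)/0.049 = 3.14655/0.049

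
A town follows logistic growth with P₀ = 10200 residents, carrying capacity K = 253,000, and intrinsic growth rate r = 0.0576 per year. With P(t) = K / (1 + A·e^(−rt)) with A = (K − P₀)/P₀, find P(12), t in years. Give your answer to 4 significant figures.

≈ 19,570 residents

A = (253000 − 10200)/10200 = 23.80392
P(12) = 253000 / (1 + 23.80392·e^(−0.0576·12)) = 253000 / (1 + 23.80392·0.500975)
= 253000 / 12.92516 ≈ 19574.23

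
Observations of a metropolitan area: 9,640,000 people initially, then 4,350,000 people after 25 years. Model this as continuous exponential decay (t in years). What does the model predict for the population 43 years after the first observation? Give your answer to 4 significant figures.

≈ 2,453,000 people

r = ln(4350000/9640000) / 25 ≈ -0.03183 per year
P(43) = 9640000 · e^(-0.03183·43) = 9640000 · 0.25444 ≈ 2452822.14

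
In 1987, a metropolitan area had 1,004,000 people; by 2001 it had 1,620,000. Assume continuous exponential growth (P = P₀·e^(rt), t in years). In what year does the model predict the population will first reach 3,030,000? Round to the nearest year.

year 2019

r = ln(1620000/1004000) / 14 = 0.47843/14 ≈ 0.034174 per year
t = ln(3030000/1004000) / r = 1.10457/0.034174 ≈ 32.32 years after 1987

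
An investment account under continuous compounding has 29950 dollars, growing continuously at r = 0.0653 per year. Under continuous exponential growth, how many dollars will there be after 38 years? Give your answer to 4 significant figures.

≈ 358,100 dollars

P(38) = 29950 · e^(0.0653·38) = 29950 · e^(2.4814)
= 29950 · 11.95799 ≈ 358141.92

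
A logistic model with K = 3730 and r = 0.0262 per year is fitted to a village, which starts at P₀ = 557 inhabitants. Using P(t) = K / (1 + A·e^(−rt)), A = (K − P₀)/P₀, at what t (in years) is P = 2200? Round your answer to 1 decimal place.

A = (3730 − 557)/557 = 5.69659
2200 = 3730/(1 + 5.69659·e^(−0.0262t)) → 1 + 5.69659·e^(−0.0262t) = 1.69545
e^(−0.0262t) = 0.122083 → t = ln(8.19117)/0.0262 = 2.10306/0.0262

t ≈ 80.3 years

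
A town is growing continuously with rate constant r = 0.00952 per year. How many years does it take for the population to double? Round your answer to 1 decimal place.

doubling time = ln(2) / |r| = 0.69315 / 0.00952

doubling time ≈ 72.8 years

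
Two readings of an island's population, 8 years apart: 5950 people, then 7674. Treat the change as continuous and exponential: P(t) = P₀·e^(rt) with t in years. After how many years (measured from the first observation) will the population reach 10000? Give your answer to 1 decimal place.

t ≈ 16.3 years

r = ln(7674/5950) / 8 ≈ 0.031806 per year
t = ln(10000/5950) / r = 0.51919 / 0.031806 ≈ 16.324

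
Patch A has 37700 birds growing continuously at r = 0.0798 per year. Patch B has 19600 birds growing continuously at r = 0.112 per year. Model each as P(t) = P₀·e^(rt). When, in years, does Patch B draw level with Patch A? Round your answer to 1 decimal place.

37700·e^(0.0798t) = 19600·e^(0.112t)
37700/19600 = e^((0.112 − 0.0798)t) → ln(1.92347) = 0.0322·t
t = 0.65413 / 0.0322

t ≈ 20.3 years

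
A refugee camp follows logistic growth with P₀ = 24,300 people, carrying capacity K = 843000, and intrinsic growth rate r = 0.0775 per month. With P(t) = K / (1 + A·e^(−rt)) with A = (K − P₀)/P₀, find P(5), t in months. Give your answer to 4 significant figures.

≈ 35,320 people

A = (843000 − 24300)/24300 = 33.69136
P(5) = 843000 / (1 + 33.69136·e^(−0.0775·5)) = 843000 / (1 + 33.69136·0.678752)
= 843000 / 23.86806 ≈ 35319.16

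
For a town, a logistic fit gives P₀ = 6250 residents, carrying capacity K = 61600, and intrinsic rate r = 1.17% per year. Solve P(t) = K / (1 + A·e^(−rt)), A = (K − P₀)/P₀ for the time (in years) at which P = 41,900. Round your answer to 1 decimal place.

A = (61600 − 6250)/6250 = 8.856
41900 = 61600/(1 + 8.856·e^(−0.0117t)) → 1 + 8.856·e^(−0.0117t) = 1.47017
e^(−0.0117t) = 0.05309 → t = ln(18.83586)/0.0117 = 2.93576/0.0117

t ≈ 250.9 years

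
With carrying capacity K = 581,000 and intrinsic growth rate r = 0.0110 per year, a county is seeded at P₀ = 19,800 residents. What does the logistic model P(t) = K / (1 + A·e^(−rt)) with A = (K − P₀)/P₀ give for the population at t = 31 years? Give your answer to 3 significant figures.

A = (581000 − 19800)/19800 = 28.34343
P(31) = 581000 / (1 + 28.34343·e^(−0.011·31)) = 581000 / (1 + 28.34343·0.711059)
= 581000 / 21.15385 ≈ 27465.45

≈ 27,500 residents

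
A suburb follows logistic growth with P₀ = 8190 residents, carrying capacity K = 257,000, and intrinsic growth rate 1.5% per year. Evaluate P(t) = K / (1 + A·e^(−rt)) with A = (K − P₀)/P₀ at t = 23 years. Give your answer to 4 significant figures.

≈ 11,410 residents

A = (257000 − 8190)/8190 = 30.37973
P(23) = 257000 / (1 + 30.37973·e^(−0.015·23)) = 257000 / (1 + 30.37973·0.70822)
= 257000 / 22.51554 ≈ 11414.34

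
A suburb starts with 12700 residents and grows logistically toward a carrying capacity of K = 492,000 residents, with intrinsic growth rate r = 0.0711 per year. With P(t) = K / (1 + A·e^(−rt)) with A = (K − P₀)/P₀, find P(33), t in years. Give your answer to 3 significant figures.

A = (492000 − 12700)/12700 = 37.74016
P(33) = 492000 / (1 + 37.74016·e^(−0.0711·33)) = 492000 / (1 + 37.74016·0.095723)
= 492000 / 4.61259 ≈ 106664.61

≈ 107,000 residents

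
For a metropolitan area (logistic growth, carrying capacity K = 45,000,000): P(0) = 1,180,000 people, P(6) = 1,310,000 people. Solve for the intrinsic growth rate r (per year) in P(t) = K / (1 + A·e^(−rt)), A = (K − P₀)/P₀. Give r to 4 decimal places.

A = (45000000 − 1180000)/1180000 = 37.13559
1310000 = 45000000/(1 + 37.13559·e^(−r·6)) → e^(−6r) = (34.35115 − 1)/37.13559 = 0.898091
r = −ln(0.898091)/6 = 0.10748/6

r ≈ 0.0179 per year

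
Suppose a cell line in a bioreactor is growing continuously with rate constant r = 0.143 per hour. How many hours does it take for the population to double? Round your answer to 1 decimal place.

doubling time = ln(2) / |r| = 0.69315 / 0.143

doubling time ≈ 4.8 hours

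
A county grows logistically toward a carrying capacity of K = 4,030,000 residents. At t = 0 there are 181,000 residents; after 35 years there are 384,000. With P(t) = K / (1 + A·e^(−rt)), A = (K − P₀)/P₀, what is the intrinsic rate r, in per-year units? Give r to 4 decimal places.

A = (4030000 − 181000)/181000 = 21.26519
384000 = 4030000/(1 + 21.26519·e^(−r·35)) → e^(−35r) = (10.49479 − 1)/21.26519 = 0.446494
r = −ln(0.446494)/35 = 0.80633/35

r ≈ 0.0230 per year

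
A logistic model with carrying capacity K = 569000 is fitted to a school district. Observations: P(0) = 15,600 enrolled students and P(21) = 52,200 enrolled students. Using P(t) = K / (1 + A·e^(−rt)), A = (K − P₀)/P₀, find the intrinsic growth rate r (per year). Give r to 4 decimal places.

r ≈ 0.0608 per year

A = (569000 − 15600)/15600 = 35.47436
52200 = 569000/(1 + 35.47436·e^(−r·21)) → e^(−21r) = (10.90038 − 1)/35.47436 = 0.279086
r = −ln(0.279086)/21 = 1.27624/21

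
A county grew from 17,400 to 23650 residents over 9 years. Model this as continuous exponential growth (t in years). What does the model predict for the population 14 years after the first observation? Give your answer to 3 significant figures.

r = ln(23650/17400) / 9 ≈ 0.034099 per year
P(14) = 17400 · e^(0.034099·14) = 17400 · 1.61186 ≈ 28046.37

≈ 28,000 residents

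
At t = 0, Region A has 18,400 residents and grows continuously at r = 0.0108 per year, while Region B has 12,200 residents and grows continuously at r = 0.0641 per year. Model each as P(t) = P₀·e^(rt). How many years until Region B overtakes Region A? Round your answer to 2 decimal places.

18400·e^(0.0108t) = 12200·e^(0.0641t)
18400/12200 = e^((0.0641 − 0.0108)t) → ln(1.5082) = 0.0533·t
t = 0.41091 / 0.0533

t ≈ 7.71 years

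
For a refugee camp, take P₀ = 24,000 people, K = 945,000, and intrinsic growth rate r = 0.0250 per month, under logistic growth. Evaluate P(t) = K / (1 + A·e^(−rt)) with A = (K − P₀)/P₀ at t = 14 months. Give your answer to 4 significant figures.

A = (945000 − 24000)/24000 = 38.375
P(14) = 945000 / (1 + 38.375·e^(−0.025·14)) = 945000 / (1 + 38.375·0.704688)
= 945000 / 28.04241 ≈ 33698.96

≈ 33,700 people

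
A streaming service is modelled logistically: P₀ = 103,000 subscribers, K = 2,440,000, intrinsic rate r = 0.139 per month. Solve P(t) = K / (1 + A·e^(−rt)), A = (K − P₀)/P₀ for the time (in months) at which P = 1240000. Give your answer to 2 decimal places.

t ≈ 22.70 months

A = (2440000 − 103000)/103000 = 22.68932
1240000 = 2440000/(1 + 22.68932·e^(−0.139t)) → 1 + 22.68932·e^(−0.139t) = 1.96774
e^(−0.139t) = 0.042652 → t = ln(23.44563)/0.139 = 3.15468/0.139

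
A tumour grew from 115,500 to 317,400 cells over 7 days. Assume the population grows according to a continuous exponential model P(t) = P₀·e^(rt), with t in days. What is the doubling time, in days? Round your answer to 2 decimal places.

r = ln(317400/115500) / 7 = ln(2.74805) / 7 ≈ 0.144413 per day
doubling time = ln 2 / |r| = 0.69315 / 0.144413

doubling time ≈ 4.80 days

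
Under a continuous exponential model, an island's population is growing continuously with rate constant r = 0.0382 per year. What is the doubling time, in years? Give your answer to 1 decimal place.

doubling time = ln(2) / |r| = 0.69315 / 0.0382

doubling time ≈ 18.1 years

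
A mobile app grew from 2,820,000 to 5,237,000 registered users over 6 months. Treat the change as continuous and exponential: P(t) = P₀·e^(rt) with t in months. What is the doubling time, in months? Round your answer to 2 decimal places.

r = ln(5237000/2820000) / 6 = ln(1.85709) / 6 ≈ 0.103169 per month
doubling time = ln 2 / |r| = 0.69315 / 0.103169

doubling time ≈ 6.72 months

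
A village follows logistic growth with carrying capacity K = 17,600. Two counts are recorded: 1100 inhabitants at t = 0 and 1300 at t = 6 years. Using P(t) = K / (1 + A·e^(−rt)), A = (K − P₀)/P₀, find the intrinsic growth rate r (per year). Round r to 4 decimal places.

r ≈ 0.0299 per year

A = (17600 − 1100)/1100 = 15
1300 = 17600/(1 + 15·e^(−r·6)) → e^(−6r) = (13.53846 − 1)/15 = 0.835897
r = −ln(0.835897)/6 = 0.17925/6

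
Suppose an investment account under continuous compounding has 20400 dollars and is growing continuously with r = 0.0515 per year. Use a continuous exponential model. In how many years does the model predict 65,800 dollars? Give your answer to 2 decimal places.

65800 = 20400 · e^(0.0515·t)
t = ln(65800/20400) / 0.0515 = ln(3.22549) / 0.0515 = 1.17108 / 0.0515

t ≈ 22.74 years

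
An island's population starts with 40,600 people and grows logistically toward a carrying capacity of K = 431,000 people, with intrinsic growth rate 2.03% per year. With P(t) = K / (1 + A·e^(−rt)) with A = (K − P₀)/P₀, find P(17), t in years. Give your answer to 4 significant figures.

≈ 55,190 people

A = (431000 − 40600)/40600 = 9.61576
P(17) = 431000 / (1 + 9.61576·e^(−0.0203·17)) = 431000 / (1 + 9.61576·0.70815)
= 431000 / 7.8094 ≈ 55189.91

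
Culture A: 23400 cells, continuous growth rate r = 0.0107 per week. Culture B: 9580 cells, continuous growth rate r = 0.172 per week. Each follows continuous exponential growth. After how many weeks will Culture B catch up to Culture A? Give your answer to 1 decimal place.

23400·e^(0.0107t) = 9580·e^(0.172t)
23400/9580 = e^((0.172 − 0.0107)t) → ln(2.44259) = 0.1613·t
t = 0.89306 / 0.1613

t ≈ 5.5 weeks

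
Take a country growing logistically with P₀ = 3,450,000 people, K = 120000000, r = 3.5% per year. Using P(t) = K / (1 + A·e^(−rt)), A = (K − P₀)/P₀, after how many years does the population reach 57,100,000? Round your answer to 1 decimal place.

A = (120000000 − 3450000)/3450000 = 33.78261
57100000 = 120000000/(1 + 33.78261·e^(−0.035t)) → 1 + 33.78261·e^(−0.035t) = 2.10158
e^(−0.035t) = 0.032608 → t = ln(30.66752)/0.035 = 3.4232/0.035

t ≈ 97.8 years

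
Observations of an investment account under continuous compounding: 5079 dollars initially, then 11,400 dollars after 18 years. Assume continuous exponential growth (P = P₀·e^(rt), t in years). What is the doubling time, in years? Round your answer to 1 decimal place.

doubling time ≈ 15.4 years

r = ln(11400/5079) / 18 = ln(2.24454) / 18 ≈ 0.044917 per year
doubling time = ln 2 / |r| = 0.69315 / 0.044917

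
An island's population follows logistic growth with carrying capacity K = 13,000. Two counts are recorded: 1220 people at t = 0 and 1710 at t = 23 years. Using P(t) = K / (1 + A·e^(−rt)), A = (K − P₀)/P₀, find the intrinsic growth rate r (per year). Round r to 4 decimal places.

A = (13000 − 1220)/1220 = 9.65574
1710 = 13000/(1 + 9.65574·e^(−r·23)) → e^(−23r) = (7.60234 − 1)/9.65574 = 0.683774
r = −ln(0.683774)/23 = 0.38013/23

r ≈ 0.0165 per year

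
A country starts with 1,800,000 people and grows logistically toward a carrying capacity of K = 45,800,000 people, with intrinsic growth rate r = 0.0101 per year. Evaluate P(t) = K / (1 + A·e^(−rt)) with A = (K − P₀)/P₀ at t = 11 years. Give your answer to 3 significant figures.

A = (45800000 − 1800000)/1800000 = 24.44444
P(11) = 45800000 / (1 + 24.44444·e^(−0.0101·11)) = 45800000 / (1 + 24.44444·0.894849)
= 45800000 / 22.87409 ≈ 2002265.18

≈ 2,000,000 people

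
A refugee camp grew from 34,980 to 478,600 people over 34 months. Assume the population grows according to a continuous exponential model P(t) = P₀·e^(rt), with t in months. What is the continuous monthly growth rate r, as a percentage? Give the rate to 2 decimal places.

r ≈ 7.69% per month

478600 = 34980 · e^(r·34)
e^(34r) = 478600/34980 = 13.6821
r = ln(13.6821) / 34 = 2.61609 / 34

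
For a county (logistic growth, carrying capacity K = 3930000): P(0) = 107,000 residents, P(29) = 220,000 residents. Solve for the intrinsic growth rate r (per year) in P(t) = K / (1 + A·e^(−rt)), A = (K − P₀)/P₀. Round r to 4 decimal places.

A = (3930000 − 107000)/107000 = 35.72897
220000 = 3930000/(1 + 35.72897·e^(−r·29)) → e^(−29r) = (17.86364 − 1)/35.72897 = 0.471988
r = −ln(0.471988)/29 = 0.7508/29

r ≈ 0.0259 per year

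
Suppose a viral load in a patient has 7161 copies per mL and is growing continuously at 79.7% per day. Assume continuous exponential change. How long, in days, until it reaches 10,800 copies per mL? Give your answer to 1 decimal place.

t ≈ 0.5 days

10800 = 7161 · e^(0.797·t)
t = ln(10800/7161) / 0.797 = ln(1.50817) / 0.797 = 0.4109 / 0.797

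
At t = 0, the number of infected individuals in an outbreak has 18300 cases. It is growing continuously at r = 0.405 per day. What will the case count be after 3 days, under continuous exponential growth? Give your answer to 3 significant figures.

≈ 61,700 cases

P(3) = 18300 · e^(0.405·3) = 18300 · e^(1.215)
= 18300 · 3.37029 ≈ 61676.38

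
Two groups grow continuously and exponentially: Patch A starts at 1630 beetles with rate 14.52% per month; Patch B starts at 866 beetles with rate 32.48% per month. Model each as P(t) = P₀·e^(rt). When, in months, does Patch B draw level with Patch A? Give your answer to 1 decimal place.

1630·e^(0.1452t) = 866·e^(0.3248t)
1630/866 = e^((0.3248 − 0.1452)t) → ln(1.88222) = 0.1796·t
t = 0.63245 / 0.1796

t ≈ 3.5 months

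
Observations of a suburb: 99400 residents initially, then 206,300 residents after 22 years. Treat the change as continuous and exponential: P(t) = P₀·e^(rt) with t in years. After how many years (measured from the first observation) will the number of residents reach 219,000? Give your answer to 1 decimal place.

t ≈ 23.8 years

r = ln(206300/99400) / 22 ≈ 0.03319 per year
t = ln(219000/99400) / r = 0.78992 / 0.03319 ≈ 23.8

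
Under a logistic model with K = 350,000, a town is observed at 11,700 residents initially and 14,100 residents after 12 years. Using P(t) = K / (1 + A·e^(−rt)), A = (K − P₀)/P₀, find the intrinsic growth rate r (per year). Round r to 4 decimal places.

r ≈ 0.0161 per year

A = (350000 − 11700)/11700 = 28.91453
14100 = 350000/(1 + 28.91453·e^(−r·12)) → e^(−12r) = (24.8227 − 1)/28.91453 = 0.8239
r = −ln(0.8239)/12 = 0.19371/12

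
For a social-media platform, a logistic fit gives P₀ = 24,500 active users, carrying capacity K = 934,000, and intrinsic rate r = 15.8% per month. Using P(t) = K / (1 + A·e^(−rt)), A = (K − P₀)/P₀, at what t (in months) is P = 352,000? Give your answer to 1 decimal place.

A = (934000 − 24500)/24500 = 37.12245
352000 = 934000/(1 + 37.12245·e^(−0.158t)) → 1 + 37.12245·e^(−0.158t) = 2.65341
e^(−0.158t) = 0.044539 → t = ln(22.45207)/0.158 = 3.11138/0.158

t ≈ 19.7 months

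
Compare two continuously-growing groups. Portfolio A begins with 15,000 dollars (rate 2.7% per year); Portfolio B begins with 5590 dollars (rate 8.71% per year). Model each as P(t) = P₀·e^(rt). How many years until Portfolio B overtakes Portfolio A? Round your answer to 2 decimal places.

15000·e^(0.027t) = 5590·e^(0.0871t)
15000/5590 = e^((0.0871 − 0.027)t) → ln(2.68336) = 0.0601·t
t = 0.98707 / 0.0601

t ≈ 16.42 years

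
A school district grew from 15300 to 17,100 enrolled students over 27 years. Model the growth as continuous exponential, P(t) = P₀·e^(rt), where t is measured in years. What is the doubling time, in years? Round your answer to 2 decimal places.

r = ln(17100/15300) / 27 = ln(1.11765) / 27 ≈ 0.004119 per year
doubling time = ln 2 / |r| = 0.69315 / 0.004119

doubling time ≈ 168.26 years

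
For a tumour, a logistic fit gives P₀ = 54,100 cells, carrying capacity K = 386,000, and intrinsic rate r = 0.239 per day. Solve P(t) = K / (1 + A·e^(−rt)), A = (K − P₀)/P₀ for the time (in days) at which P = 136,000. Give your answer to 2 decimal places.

A = (386000 − 54100)/54100 = 6.13494
136000 = 386000/(1 + 6.13494·e^(−0.239t)) → 1 + 6.13494·e^(−0.239t) = 2.83824
e^(−0.239t) = 0.299634 → t = ln(3.3374)/0.239 = 1.20519/0.239

t ≈ 5.04 days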